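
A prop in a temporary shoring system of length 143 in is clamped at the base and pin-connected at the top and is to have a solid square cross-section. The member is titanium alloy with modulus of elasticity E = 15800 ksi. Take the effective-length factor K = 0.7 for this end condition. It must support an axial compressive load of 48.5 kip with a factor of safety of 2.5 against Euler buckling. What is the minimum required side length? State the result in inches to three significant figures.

Required P_cr = n·P = 2.5 × 48.5 = 121.2 kip
L_e = K·L = 0.7 × 143 = 100.1 in
Required I = P_cr·L_e²/(π²E) = 1.212×10^5 × 100.1² / (π² × 1.58×10^7) = 7.791 in⁴
Solid square: I = a⁴/12  ⇒  a = (12I)^(1/4) = (12×7.791)^(1/4) = 3.11 in

a ≈ 3.11 in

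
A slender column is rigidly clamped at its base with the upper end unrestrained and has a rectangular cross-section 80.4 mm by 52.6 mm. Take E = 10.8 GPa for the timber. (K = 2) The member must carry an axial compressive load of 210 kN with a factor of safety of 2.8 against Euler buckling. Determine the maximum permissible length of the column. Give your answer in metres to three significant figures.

L_max ≈ 0.210 m

Buckling occurs about the weak axis: I_min = h·b³/12 with b = 52.6 mm (the shorter side).
I_min = 80.4×52.6³/12 = 9.751×10^5 mm⁴
I = 9.751×10^-7 m⁴
Required critical load P_cr = n·P = 2.8 × 210 = 588.0 kN = 5.880×10^5 N
From P_cr = π²EI/(K·L)²:  L = (1/K)·√(π²EI/P_cr) = (1/2)·√(π²×1.08×10^10×9.751×10^-7/5.880×10^5)
L = 0.210 m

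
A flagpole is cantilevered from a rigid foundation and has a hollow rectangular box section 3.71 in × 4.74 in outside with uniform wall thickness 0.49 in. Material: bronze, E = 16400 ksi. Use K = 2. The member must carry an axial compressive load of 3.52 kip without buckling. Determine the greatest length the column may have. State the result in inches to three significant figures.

L_max ≈ 398 in

Inner dimensions: h_i = 4.74 − 2×0.49 = 3.760 in, b_i = 3.71 − 2×0.49 = 2.730 in
Weak-axis I_min = (h_o·b_o³ − h_i·b_i³)/12 with b_o = 3.71, b_i = 2.730 in (shorter outer/inner sides).
I_min = (4.74×3.71³ − 3.760×2.730³)/12 = 13.80 in⁴
At the buckling limit P_cr = P = 3.520×10^3 lb
From P_cr = π²EI/(K·L)²:  L = (1/K)·√(π²EI/P_cr) = (1/2)·√(π²×1.64×10^7×13.80/3.520×10^3)
L = 398 in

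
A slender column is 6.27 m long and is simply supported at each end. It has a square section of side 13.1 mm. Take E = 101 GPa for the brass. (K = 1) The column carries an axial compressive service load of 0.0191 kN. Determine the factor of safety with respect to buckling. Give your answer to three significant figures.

I = a⁴/12 = 13.1⁴/12 = 2.454×10^3 mm⁴
I = 2.454×10^3 mm⁴ = 2.454×10^-9 m⁴
Effective length L_e = K·L = 1 × 6.27 = 6.270 m
P_cr = π²EI / L_e² = π² × 101×10⁹ × 2.454×10^-9 / 6.270² = 62.23 N
Factor of safety n = P_cr / P = 0.062229 / 0.0191 = 3.26

n ≈ 3.26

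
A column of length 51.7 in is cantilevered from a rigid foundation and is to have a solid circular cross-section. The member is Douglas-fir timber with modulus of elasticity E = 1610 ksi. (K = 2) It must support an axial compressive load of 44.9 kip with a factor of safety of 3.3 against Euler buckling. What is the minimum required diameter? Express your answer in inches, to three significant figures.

Required P_cr = n·P = 3.3 × 44.9 = 148.2 kip
L_e = K·L = 2 × 51.7 = 103.4 in
Required I = P_cr·L_e²/(π²E) = 1.482×10^5 × 103.4² / (π² × 1.61×10^6) = 99.70 in⁴
Solid circle: I = πd⁴/64  ⇒  d = (64I/π)^(1/4) = (64×99.70/π)^(1/4) = 6.71 in

d ≈ 6.71 in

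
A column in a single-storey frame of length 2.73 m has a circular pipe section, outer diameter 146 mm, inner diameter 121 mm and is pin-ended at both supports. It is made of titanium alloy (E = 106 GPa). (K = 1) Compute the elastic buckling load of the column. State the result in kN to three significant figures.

d_o = 146 mm, d_i = 121 mm
I = π(d_o⁴ − d_i⁴)/64 = π(146⁴ − 121.0⁴)/64 = 1.178×10^7 mm⁴
I = 1.178×10^7 mm⁴ = 1.178×10^-5 m⁴
Effective length L_e = K·L = 1 × 2.73 = 2.730 m
P_cr = π²EI / L_e² = π² × 106×10⁹ × 1.178×10^-5 / 2.730² = 1.654×10^6 N

P_cr ≈ 1650 kN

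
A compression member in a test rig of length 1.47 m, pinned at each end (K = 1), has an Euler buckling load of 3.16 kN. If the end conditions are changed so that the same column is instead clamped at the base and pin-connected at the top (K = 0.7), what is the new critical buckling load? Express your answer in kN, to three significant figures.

P_cr ≈ 6.45 kN

P_cr ∝ 1/K², so P_cr,new = P_cr,old × (K_old/K_new)² = 3.16 × (1/0.7)²
= 3.16 × 2.041 = 6.45 kN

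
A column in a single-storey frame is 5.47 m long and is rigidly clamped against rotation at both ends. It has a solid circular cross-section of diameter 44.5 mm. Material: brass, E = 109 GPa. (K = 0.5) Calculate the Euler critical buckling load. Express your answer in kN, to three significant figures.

P_cr ≈ 27.7 kN

I = πd⁴/64 = π×44.5⁴/64 = 1.925×10^5 mm⁴
I = 1.925×10^5 mm⁴ = 1.925×10^-7 m⁴
Effective length L_e = K·L = 0.5 × 5.47 = 2.735 m
P_cr = π²EI / L_e² = π² × 109×10⁹ × 1.925×10^-7 / 2.735² = 2.768×10^4 N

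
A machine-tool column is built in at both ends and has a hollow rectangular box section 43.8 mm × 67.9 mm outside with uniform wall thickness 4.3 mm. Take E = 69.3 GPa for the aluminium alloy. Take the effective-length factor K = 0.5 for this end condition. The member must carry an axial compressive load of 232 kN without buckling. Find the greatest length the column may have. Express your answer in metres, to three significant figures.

L_max ≈ 1.75 m

Inner dimensions: h_i = 67.9 − 2×4.3 = 59.30 mm, b_i = 43.8 − 2×4.3 = 35.20 mm
Weak-axis I_min = (h_o·b_o³ − h_i·b_i³)/12 with b_o = 43.8, b_i = 35.20 mm (shorter outer/inner sides).
I_min = (67.9×43.8³ − 59.30×35.20³)/12 = 2.599×10^5 mm⁴
I = 2.599×10^-7 m⁴
At the buckling limit P_cr = P = 2.320×10^5 N
From P_cr = π²EI/(K·L)²:  L = (1/K)·√(π²EI/P_cr) = (1/0.5)·√(π²×6.93×10^10×2.599×10^-7/2.320×10^5)
L = 1.75 m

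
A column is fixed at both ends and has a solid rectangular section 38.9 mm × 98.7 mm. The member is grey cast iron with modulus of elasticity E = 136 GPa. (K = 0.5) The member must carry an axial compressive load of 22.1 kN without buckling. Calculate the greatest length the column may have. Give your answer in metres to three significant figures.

Buckling occurs about the weak axis: I_min = h·b³/12 with b = 38.9 mm (the shorter side).
I_min = 98.7×38.9³/12 = 4.842×10^5 mm⁴
I = 4.842×10^-7 m⁴
At the buckling limit P_cr = P = 2.210×10^4 N
From P_cr = π²EI/(K·L)²:  L = (1/K)·√(π²EI/P_cr) = (1/0.5)·√(π²×1.36×10^11×4.842×10^-7/2.210×10^4)
L = 10.8 m

L_max ≈ 10.8 m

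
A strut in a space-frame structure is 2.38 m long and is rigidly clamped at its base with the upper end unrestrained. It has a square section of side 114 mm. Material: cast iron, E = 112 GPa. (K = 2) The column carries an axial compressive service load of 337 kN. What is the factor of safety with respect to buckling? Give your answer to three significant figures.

I = a⁴/12 = 114⁴/12 = 1.407×10^7 mm⁴
I = 1.407×10^7 mm⁴ = 1.407×10^-5 m⁴
Effective length L_e = K·L = 2 × 2.38 = 4.760 m
P_cr = π²EI / L_e² = π² × 112×10⁹ × 1.407×10^-5 / 4.760² = 6.867×10^5 N
Factor of safety n = P_cr / P = 686.66 / 337 = 2.04

n ≈ 2.04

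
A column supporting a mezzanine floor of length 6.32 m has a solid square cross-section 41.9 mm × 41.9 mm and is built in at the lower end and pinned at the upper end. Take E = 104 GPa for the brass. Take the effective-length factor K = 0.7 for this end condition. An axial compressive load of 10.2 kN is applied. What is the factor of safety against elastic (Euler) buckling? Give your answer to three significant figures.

I = a⁴/12 = 41.9⁴/12 = 2.568×10^5 mm⁴
I = 2.568×10^5 mm⁴ = 2.568×10^-7 m⁴
Effective length L_e = K·L = 0.7 × 6.32 = 4.424 m
P_cr = π²EI / L_e² = π² × 104×10⁹ × 2.568×10^-7 / 4.424² = 1.347×10^4 N
Factor of safety n = P_cr / P = 13.470 / 10.2 = 1.32

n ≈ 1.32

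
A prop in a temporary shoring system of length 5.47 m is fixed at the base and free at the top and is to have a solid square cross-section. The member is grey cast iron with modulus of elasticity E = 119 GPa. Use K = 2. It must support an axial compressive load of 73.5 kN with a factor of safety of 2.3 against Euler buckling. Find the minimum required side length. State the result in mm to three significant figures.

a ≈ 120 mm

Required P_cr = n·P = 2.3 × 73.5 = 169.0 kN
L_e = K·L = 2 × 5.47 = 10.94 m
Required I = P_cr·L_e²/(π²E) = 1.690×10^5 × 10.94² / (π² × 1.19×10^11) = 1.723×10^-5 m⁴
I_req = 1.723×10^7 mm⁴
Solid square: I = a⁴/12  ⇒  a = (12I)^(1/4) = (12×1.723×10^7)^(1/4) = 120 mm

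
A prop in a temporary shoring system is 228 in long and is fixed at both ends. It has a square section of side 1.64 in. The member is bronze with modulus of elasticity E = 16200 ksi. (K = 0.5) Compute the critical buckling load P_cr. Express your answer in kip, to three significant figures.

I = a⁴/12 = 1.64⁴/12 = 0.6028 in⁴
Effective length L_e = K·L = 0.5 × 228 = 114.0 in
P_cr = π²EI / L_e² = π² × 16200×10³ × 0.6028 / 114.0² = 7.417×10^3 lb

P_cr ≈ 7.42 kip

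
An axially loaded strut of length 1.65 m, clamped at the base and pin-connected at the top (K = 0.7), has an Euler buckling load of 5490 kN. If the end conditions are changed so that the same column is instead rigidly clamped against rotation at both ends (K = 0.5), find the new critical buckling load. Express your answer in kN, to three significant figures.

P_cr ∝ 1/K², so P_cr,new = P_cr,old × (K_old/K_new)² = 5490 × (0.7/0.5)²
= 5490 × 1.960 = 10800 kN

P_cr ≈ 10800 kN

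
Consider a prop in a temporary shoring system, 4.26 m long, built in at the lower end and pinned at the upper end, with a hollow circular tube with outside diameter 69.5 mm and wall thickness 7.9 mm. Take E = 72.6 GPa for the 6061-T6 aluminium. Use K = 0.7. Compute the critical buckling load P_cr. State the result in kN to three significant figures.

Inner diameter d_i = 69.5 − 2×7.9 = 53.70 mm
I = π(d_o⁴ − d_i⁴)/64 = π(69.5⁴ − 53.70⁴)/64 = 7.371×10^5 mm⁴
I = 7.371×10^5 mm⁴ = 7.371×10^-7 m⁴
Effective length L_e = K·L = 0.7 × 4.26 = 2.982 m
P_cr = π²EI / L_e² = π² × 72.6×10⁹ × 7.371×10^-7 / 2.982² = 5.939×10^4 N

P_cr ≈ 59.4 kN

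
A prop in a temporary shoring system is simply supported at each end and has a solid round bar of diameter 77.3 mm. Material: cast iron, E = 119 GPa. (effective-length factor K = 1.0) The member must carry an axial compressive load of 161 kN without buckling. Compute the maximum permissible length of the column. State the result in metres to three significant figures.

L_max ≈ 3.58 m

I = πd⁴/64 = π×77.3⁴/64 = 1.753×10^6 mm⁴
I = 1.753×10^-6 m⁴
At the buckling limit P_cr = P = 1.610×10^5 N
From P_cr = π²EI/(K·L)²:  L = (1/K)·√(π²EI/P_cr) = (1/1)·√(π²×1.19×10^11×1.753×10^-6/1.610×10^5)
L = 3.58 m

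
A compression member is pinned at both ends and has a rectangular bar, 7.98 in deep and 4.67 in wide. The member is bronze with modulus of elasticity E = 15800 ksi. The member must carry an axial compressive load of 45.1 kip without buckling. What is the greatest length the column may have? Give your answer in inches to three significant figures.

Buckling occurs about the weak axis: I_min = h·b³/12 with b = 4.67 in (the shorter side).
I_min = 7.98×4.67³/12 = 67.73 in⁴
At the buckling limit P_cr = P = 4.510×10^4 lb
From P_cr = π²EI/(K·L)²:  L = (1/K)·√(π²EI/P_cr) = (1/1)·√(π²×1.58×10^7×67.73/4.510×10^4)
L = 484 in

L_max ≈ 484 in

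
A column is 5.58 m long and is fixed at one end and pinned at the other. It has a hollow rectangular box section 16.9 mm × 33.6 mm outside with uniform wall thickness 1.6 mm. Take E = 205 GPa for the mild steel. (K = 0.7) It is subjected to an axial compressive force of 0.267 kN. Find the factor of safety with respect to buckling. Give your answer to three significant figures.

n ≈ 3.48

Inner dimensions: h_i = 33.6 − 2×1.6 = 30.40 mm, b_i = 16.9 − 2×1.6 = 13.70 mm
Weak-axis I_min = (h_o·b_o³ − h_i·b_i³)/12 with b_o = 16.9, b_i = 13.70 mm (shorter outer/inner sides).
I_min = (33.6×16.9³ − 30.40×13.70³)/12 = 7.001×10^3 mm⁴
I = 7.001×10^3 mm⁴ = 7.001×10^-9 m⁴
Effective length L_e = K·L = 0.7 × 5.58 = 3.906 m
P_cr = π²EI / L_e² = π² × 205×10⁹ × 7.001×10^-9 / 3.906² = 928.4 N
Factor of safety n = P_cr / P = 0.92843 / 0.267 = 3.48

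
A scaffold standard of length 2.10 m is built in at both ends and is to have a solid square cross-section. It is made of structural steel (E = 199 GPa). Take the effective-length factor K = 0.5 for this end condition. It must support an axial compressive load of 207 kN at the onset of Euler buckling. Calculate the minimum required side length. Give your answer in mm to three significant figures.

L_e = K·L = 0.5 × 2.10 = 1.050 m
Required I = P_cr·L_e²/(π²E) = 2.070×10^5 × 1.050² / (π² × 1.99×10^11) = 1.162×10^-7 m⁴
I_req = 1.162×10^5 mm⁴
Solid square: I = a⁴/12  ⇒  a = (12I)^(1/4) = (12×1.162×10^5)^(1/4) = 34.4 mm

a ≈ 34.4 mm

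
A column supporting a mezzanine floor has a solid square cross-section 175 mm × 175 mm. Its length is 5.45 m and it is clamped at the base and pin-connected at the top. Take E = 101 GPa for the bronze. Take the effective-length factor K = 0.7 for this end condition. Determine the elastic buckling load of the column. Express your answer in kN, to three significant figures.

P_cr ≈ 5350 kN

I = a⁴/12 = 175⁴/12 = 7.816×10^7 mm⁴
I = 7.816×10^7 mm⁴ = 7.816×10^-5 m⁴
Effective length L_e = K·L = 0.7 × 5.45 = 3.815 m
P_cr = π²EI / L_e² = π² × 101×10⁹ × 7.816×10^-5 / 3.815² = 5.353×10^6 N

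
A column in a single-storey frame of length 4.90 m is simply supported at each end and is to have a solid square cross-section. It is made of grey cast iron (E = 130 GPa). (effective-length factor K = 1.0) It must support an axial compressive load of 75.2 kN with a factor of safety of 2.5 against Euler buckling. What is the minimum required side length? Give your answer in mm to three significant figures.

Required P_cr = n·P = 2.5 × 75.2 = 188.0 kN
L_e = K·L = 1 × 4.90 = 4.900 m
Required I = P_cr·L_e²/(π²E) = 1.880×10^5 × 4.900² / (π² × 1.30×10^11) = 3.518×10^-6 m⁴
I_req = 3.518×10^6 mm⁴
Solid square: I = a⁴/12  ⇒  a = (12I)^(1/4) = (12×3.518×10^6)^(1/4) = 80.6 mm

a ≈ 80.6 mm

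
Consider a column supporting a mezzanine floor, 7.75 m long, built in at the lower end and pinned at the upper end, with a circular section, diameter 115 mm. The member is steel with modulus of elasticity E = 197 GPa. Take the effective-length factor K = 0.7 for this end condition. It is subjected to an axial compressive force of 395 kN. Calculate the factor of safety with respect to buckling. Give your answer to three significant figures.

n ≈ 1.44

I = πd⁴/64 = π×115⁴/64 = 8.585×10^6 mm⁴
I = 8.585×10^6 mm⁴ = 8.585×10^-6 m⁴
Effective length L_e = K·L = 0.7 × 7.75 = 5.425 m
P_cr = π²EI / L_e² = π² × 197×10⁹ × 8.585×10^-6 / 5.425² = 5.672×10^5 N
Factor of safety n = P_cr / P = 567.19 / 395 = 1.44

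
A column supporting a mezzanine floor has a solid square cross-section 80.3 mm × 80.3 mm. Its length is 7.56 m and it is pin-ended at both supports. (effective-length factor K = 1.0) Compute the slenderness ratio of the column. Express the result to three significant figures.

λ ≈ 326

For a square r = a/√12 = 80.3/√12 = 23.18 mm
L_e = K·L = 1 × 7.56 m = 7.560 m = 7560.0 mm
λ = L_e / r_min = 7560.0 / 23.18 = 326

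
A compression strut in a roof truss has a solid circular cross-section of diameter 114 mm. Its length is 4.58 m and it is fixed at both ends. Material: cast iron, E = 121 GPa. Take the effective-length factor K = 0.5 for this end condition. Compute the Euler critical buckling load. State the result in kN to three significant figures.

P_cr ≈ 1890 kN

I = πd⁴/64 = π×114⁴/64 = 8.291×10^6 mm⁴
I = 8.291×10^6 mm⁴ = 8.291×10^-6 m⁴
Effective length L_e = K·L = 0.5 × 4.58 = 2.290 m
P_cr = π²EI / L_e² = π² × 121×10⁹ × 8.291×10^-6 / 2.290² = 1.888×10^6 N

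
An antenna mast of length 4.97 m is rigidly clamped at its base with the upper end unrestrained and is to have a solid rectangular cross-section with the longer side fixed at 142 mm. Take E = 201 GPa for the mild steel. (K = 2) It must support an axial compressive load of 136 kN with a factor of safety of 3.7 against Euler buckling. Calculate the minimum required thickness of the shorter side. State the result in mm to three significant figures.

b ≈ 128 mm

Required P_cr = n·P = 3.7 × 136 = 503.2 kN
L_e = K·L = 2 × 4.97 = 9.940 m
Required I = P_cr·L_e²/(π²E) = 5.032×10^5 × 9.940² / (π² × 2.01×10^11) = 2.506×10^-5 m⁴
I_req = 2.506×10^7 mm⁴
Rectangle, weak axis: I_min = h·b³/12 with h = 142 mm fixed  ⇒  b = (12I/h)^(1/3) = 128 mm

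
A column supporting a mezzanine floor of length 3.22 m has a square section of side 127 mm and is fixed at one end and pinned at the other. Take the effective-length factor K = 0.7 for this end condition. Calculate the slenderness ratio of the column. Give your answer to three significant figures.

For a square r = a/√12 = 127/√12 = 36.66 mm
L_e = K·L = 0.7 × 3.22 m = 2.254 m = 2254.0 mm
λ = L_e / r_min = 2254.0 / 36.66 = 61.5

λ ≈ 61.5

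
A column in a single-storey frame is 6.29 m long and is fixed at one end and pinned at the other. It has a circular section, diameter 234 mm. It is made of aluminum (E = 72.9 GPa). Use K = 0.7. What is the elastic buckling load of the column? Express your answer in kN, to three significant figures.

P_cr ≈ 5460 kN

I = πd⁴/64 = π×234⁴/64 = 1.472×10^8 mm⁴
I = 1.472×10^8 mm⁴ = 1.472×10^-4 m⁴
Effective length L_e = K·L = 0.7 × 6.29 = 4.403 m
P_cr = π²EI / L_e² = π² × 72.9×10⁹ × 1.472×10^-4 / 4.403² = 5.462×10^6 N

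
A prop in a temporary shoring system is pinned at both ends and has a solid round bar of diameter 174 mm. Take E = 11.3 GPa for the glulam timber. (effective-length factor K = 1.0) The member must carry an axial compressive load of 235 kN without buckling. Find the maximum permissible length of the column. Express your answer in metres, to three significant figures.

L_max ≈ 4.62 m

I = πd⁴/64 = π×174⁴/64 = 4.500×10^7 mm⁴
I = 4.500×10^-5 m⁴
At the buckling limit P_cr = P = 2.350×10^5 N
From P_cr = π²EI/(K·L)²:  L = (1/K)·√(π²EI/P_cr) = (1/1)·√(π²×1.13×10^10×4.500×10^-5/2.350×10^5)
L = 4.62 m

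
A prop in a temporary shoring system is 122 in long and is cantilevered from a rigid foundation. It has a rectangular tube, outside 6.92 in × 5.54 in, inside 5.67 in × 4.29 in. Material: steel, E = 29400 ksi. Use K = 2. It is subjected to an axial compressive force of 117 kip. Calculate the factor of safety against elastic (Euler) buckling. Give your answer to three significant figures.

Weak-axis I_min = (h_o·b_o³ − h_i·b_i³)/12 with b_o = 5.54, b_i = 4.290 in (shorter outer/inner sides).
I_min = (6.92×5.54³ − 5.670×4.290³)/12 = 60.75 in⁴
Effective length L_e = K·L = 2 × 122 = 244.0 in
P_cr = π²EI / L_e² = π² × 29400×10³ × 60.75 / 244.0² = 2.961×10^5 lb
Factor of safety n = P_cr / P = 296.06 / 117 = 2.53

n ≈ 2.53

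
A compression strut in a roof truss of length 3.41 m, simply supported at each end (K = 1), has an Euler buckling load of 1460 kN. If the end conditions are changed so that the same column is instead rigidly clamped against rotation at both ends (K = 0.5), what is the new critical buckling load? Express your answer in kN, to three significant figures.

P_cr ∝ 1/K², so P_cr,new = P_cr,old × (K_old/K_new)² = 1460 × (1/0.5)²
= 1460 × 4.000 = 5840 kN

P_cr ≈ 5840 kN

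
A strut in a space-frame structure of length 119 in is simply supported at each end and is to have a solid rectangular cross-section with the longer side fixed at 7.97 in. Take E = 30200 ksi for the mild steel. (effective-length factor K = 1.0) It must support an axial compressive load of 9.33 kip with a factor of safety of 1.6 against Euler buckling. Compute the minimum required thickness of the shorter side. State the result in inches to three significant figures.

b ≈ 1.02 in

Required P_cr = n·P = 1.6 × 9.33 = 14.93 kip
L_e = K·L = 1 × 119 = 119.0 in
Required I = P_cr·L_e²/(π²E) = 1.493×10^4 × 119.0² / (π² × 3.02×10^7) = 0.7092 in⁴
Rectangle, weak axis: I_min = h·b³/12 with h = 7.97 in fixed  ⇒  b = (12I/h)^(1/3) = 1.02 in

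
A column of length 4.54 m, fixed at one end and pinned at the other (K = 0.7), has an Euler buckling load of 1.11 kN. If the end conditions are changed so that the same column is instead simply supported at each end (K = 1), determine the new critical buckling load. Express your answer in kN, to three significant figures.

P_cr ≈ 0.544 kN

P_cr ∝ 1/K², so P_cr,new = P_cr,old × (K_old/K_new)² = 1.11 × (0.7/1)²
= 1.11 × 0.4900 = 0.544 kN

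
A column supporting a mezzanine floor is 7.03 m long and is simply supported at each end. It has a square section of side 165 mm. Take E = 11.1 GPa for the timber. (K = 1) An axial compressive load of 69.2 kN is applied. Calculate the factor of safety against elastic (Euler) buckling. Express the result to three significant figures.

I = a⁴/12 = 165⁴/12 = 6.177×10^7 mm⁴
I = 6.177×10^7 mm⁴ = 6.177×10^-5 m⁴
Effective length L_e = K·L = 1 × 7.03 = 7.030 m
P_cr = π²EI / L_e² = π² × 11.1×10⁹ × 6.177×10^-5 / 7.030² = 1.369×10^5 N
Factor of safety n = P_cr / P = 136.92 / 69.2 = 1.98

n ≈ 1.98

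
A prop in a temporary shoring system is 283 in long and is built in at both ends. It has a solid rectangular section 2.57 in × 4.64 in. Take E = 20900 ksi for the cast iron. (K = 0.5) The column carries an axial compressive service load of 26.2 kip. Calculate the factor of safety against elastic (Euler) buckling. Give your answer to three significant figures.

n ≈ 2.58

Buckling occurs about the weak axis: I_min = h·b³/12 with b = 2.57 in (the shorter side).
I_min = 4.64×2.57³/12 = 6.564 in⁴
Effective length L_e = K·L = 0.5 × 283 = 141.5 in
P_cr = π²EI / L_e² = π² × 20900×10³ × 6.564 / 141.5² = 6.762×10^4 lb
Factor of safety n = P_cr / P = 67.619 / 26.2 = 2.58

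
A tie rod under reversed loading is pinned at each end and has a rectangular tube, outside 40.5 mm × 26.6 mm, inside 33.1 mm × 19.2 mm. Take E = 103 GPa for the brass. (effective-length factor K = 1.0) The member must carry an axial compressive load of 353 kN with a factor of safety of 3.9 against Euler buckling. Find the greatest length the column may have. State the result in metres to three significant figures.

L_max ≈ 0.180 m

Weak-axis I_min = (h_o·b_o³ − h_i·b_i³)/12 with b_o = 26.6, b_i = 19.20 mm (shorter outer/inner sides).
I_min = (40.5×26.6³ − 33.10×19.20³)/12 = 4.400×10^4 mm⁴
I = 4.400×10^-8 m⁴
Required critical load P_cr = n·P = 3.9 × 353 = 1377 kN = 1.377×10^6 N
From P_cr = π²EI/(K·L)²:  L = (1/K)·√(π²EI/P_cr) = (1/1)·√(π²×1.03×10^11×4.400×10^-8/1.377×10^6)
L = 0.180 m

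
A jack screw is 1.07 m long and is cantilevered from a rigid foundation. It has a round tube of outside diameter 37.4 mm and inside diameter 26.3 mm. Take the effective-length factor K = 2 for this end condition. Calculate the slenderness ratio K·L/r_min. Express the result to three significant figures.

λ ≈ 187

d_o = 37.4 mm, d_i = 26.3 mm
I = π(d_o⁴ − d_i⁴)/64 = π(37.4⁴ − 26.30⁴)/64 = 7.256×10^4 mm⁴
A = 555.3 mm²;  r_min = √(I/A) = √(7.256×10^4/555.3) = 11.43 mm
L_e = K·L = 2 × 1.07 m = 2.140 m = 2140.0 mm
λ = L_e / r_min = 2140.0 / 11.43 = 187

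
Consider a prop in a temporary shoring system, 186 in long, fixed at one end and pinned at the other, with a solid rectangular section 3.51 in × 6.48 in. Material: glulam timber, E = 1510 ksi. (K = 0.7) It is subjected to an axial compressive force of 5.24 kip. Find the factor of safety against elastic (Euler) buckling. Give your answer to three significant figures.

n ≈ 3.92

Buckling occurs about the weak axis: I_min = h·b³/12 with b = 3.51 in (the shorter side).
I_min = 6.48×3.51³/12 = 23.35 in⁴
Effective length L_e = K·L = 0.7 × 186 = 130.2 in
P_cr = π²EI / L_e² = π² × 1510×10³ × 23.35 / 130.2² = 2.053×10^4 lb
Factor of safety n = P_cr / P = 20.529 / 5.24 = 3.92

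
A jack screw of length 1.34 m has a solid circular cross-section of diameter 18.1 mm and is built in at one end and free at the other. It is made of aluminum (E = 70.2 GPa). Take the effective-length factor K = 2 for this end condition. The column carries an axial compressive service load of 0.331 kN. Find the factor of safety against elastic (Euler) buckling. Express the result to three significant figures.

I = πd⁴/64 = π×18.1⁴/64 = 5.268×10^3 mm⁴
I = 5.268×10^3 mm⁴ = 5.268×10^-9 m⁴
Effective length L_e = K·L = 2 × 1.34 = 2.680 m
P_cr = π²EI / L_e² = π² × 70.2×10⁹ × 5.268×10^-9 / 2.680² = 508.2 N
Factor of safety n = P_cr / P = 0.50822 / 0.331 = 1.54

n ≈ 1.54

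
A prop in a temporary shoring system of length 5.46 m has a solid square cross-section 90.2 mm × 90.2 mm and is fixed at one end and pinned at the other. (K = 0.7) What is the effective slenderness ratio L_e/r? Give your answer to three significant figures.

λ ≈ 147

For a square r = a/√12 = 90.2/√12 = 26.04 mm
L_e = K·L = 0.7 × 5.46 m = 3.822 m = 3822.0 mm
λ = L_e / r_min = 3822.0 / 26.04 = 147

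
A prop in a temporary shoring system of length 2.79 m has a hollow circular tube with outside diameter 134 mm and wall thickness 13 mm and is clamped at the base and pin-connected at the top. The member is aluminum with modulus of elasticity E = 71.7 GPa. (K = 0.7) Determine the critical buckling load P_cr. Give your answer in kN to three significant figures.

P_cr ≈ 1700 kN

Inner diameter d_i = 134 − 2×13 = 108.0 mm
I = π(d_o⁴ − d_i⁴)/64 = π(134⁴ − 108.0⁴)/64 = 9.148×10^6 mm⁴
I = 9.148×10^6 mm⁴ = 9.148×10^-6 m⁴
Effective length L_e = K·L = 0.7 × 2.79 = 1.953 m
P_cr = π²EI / L_e² = π² × 71.7×10⁹ × 9.148×10^-6 / 1.953² = 1.697×10^6 N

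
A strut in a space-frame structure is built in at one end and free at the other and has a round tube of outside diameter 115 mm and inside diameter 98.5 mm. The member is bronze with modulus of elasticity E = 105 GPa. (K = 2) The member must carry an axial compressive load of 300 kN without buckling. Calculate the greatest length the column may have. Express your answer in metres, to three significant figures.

L_max ≈ 1.85 m

d_o = 115 mm, d_i = 98.5 mm
I = π(d_o⁴ − d_i⁴)/64 = π(115⁴ − 98.50⁴)/64 = 3.965×10^6 mm⁴
I = 3.965×10^-6 m⁴
At the buckling limit P_cr = P = 3.000×10^5 N
From P_cr = π²EI/(K·L)²:  L = (1/K)·√(π²EI/P_cr) = (1/2)·√(π²×1.05×10^11×3.965×10^-6/3.000×10^5)
L = 1.85 m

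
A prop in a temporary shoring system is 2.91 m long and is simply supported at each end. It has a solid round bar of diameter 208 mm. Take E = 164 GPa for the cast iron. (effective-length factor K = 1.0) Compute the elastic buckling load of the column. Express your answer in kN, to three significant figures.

I = πd⁴/64 = π×208⁴/64 = 9.188×10^7 mm⁴
I = 9.188×10^7 mm⁴ = 9.188×10^-5 m⁴
Effective length L_e = K·L = 1 × 2.91 = 2.910 m
P_cr = π²EI / L_e² = π² × 164×10⁹ × 9.188×10^-5 / 2.910² = 1.756×10^7 N

P_cr ≈ 17600 kN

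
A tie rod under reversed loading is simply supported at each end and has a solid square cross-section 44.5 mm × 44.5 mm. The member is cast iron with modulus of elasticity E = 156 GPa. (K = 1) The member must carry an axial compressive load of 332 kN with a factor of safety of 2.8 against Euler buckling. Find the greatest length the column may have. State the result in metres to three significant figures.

L_max ≈ 0.736 m

I = a⁴/12 = 44.5⁴/12 = 3.268×10^5 mm⁴
I = 3.268×10^-7 m⁴
Required critical load P_cr = n·P = 2.8 × 332 = 929.6 kN = 9.296×10^5 N
From P_cr = π²EI/(K·L)²:  L = (1/K)·√(π²EI/P_cr) = (1/1)·√(π²×1.56×10^11×3.268×10^-7/9.296×10^5)
L = 0.736 m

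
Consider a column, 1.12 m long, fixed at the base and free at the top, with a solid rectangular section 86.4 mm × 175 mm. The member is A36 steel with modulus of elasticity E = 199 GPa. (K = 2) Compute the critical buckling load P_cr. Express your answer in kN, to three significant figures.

P_cr ≈ 3680 kN

Buckling occurs about the weak axis: I_min = h·b³/12 with b = 86.4 mm (the shorter side).
I_min = 175×86.4³/12 = 9.406×10^6 mm⁴
I = 9.406×10^6 mm⁴ = 9.406×10^-6 m⁴
Effective length L_e = K·L = 2 × 1.12 = 2.240 m
P_cr = π²EI / L_e² = π² × 199×10⁹ × 9.406×10^-6 / 2.240² = 3.682×10^6 N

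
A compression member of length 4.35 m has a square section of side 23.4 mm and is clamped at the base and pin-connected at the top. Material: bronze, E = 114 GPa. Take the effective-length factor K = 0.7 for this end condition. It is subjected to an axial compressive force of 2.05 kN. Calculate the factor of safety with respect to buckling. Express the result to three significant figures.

n ≈ 1.48

I = a⁴/12 = 23.4⁴/12 = 2.499×10^4 mm⁴
I = 2.499×10^4 mm⁴ = 2.499×10^-8 m⁴
Effective length L_e = K·L = 0.7 × 4.35 = 3.045 m
P_cr = π²EI / L_e² = π² × 114×10⁹ × 2.499×10^-8 / 3.045² = 3.032×10^3 N
Factor of safety n = P_cr / P = 3.0319 / 2.05 = 1.48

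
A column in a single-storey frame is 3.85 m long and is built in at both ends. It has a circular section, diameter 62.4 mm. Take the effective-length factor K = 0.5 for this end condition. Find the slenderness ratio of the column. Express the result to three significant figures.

λ ≈ 123

I = πd⁴/64 = π×62.4⁴/64 = 7.442×10^5 mm⁴
A = 3.058×10^3 mm²;  r_min = √(I/A) = √(7.442×10^5/3.058×10^3) = 15.60 mm
L_e = K·L = 0.5 × 3.85 m = 1.925 m = 1925.0 mm
λ = L_e / r_min = 1925.0 / 15.60 = 123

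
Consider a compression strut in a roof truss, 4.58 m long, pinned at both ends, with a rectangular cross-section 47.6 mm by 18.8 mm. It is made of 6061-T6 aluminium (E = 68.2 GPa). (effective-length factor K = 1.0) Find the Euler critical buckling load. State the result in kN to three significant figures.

P_cr ≈ 0.846 kN

Buckling occurs about the weak axis: I_min = h·b³/12 with b = 18.8 mm (the shorter side).
I_min = 47.6×18.8³/12 = 2.636×10^4 mm⁴
I = 2.636×10^4 mm⁴ = 2.636×10^-8 m⁴
Effective length L_e = K·L = 1 × 4.58 = 4.580 m
P_cr = π²EI / L_e² = π² × 68.2×10⁹ × 2.636×10^-8 / 4.580² = 845.8 N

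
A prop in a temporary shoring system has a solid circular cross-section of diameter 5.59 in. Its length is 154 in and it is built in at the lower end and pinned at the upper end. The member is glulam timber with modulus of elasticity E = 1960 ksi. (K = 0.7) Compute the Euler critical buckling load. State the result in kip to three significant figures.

P_cr ≈ 79.8 kip

I = πd⁴/64 = π×5.59⁴/64 = 47.93 in⁴
Effective length L_e = K·L = 0.7 × 154 = 107.8 in
P_cr = π²EI / L_e² = π² × 1960×10³ × 47.93 / 107.8² = 7.979×10^4 lb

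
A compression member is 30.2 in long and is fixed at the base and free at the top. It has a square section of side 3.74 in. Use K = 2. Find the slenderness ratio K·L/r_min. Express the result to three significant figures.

λ ≈ 55.9

I = a⁴/12 = 3.74⁴/12 = 16.30 in⁴
A = 13.99 in²;  r_min = √(I/A) = √(16.30/13.99) = 1.080 in
L_e = K·L = 2 × 30.2 = 60.40 in
λ = L_e / r_min = 60.400 / 1.080 = 55.9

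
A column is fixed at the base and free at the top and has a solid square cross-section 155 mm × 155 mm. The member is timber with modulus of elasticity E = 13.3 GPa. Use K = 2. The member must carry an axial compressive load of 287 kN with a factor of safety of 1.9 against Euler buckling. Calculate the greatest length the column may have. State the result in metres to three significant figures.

I = a⁴/12 = 155⁴/12 = 4.810×10^7 mm⁴
I = 4.810×10^-5 m⁴
Required critical load P_cr = n·P = 1.9 × 287 = 545.3 kN = 5.453×10^5 N
From P_cr = π²EI/(K·L)²:  L = (1/K)·√(π²EI/P_cr) = (1/2)·√(π²×1.33×10^10×4.810×10^-5/5.453×10^5)
L = 1.70 m

L_max ≈ 1.70 m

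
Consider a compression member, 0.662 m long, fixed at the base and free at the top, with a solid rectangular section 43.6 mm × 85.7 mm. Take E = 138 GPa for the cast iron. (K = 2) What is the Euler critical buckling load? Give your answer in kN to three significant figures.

P_cr ≈ 460 kN

Buckling occurs about the weak axis: I_min = h·b³/12 with b = 43.6 mm (the shorter side).
I_min = 85.7×43.6³/12 = 5.919×10^5 mm⁴
I = 5.919×10^5 mm⁴ = 5.919×10^-7 m⁴
Effective length L_e = K·L = 2 × 0.662 = 1.324 m
P_cr = π²EI / L_e² = π² × 138×10⁹ × 5.919×10^-7 / 1.324² = 4.599×10^5 N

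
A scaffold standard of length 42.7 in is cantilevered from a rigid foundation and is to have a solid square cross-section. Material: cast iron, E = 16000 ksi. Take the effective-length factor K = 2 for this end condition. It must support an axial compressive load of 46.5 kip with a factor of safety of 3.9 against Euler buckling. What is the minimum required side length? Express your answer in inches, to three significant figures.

Required P_cr = n·P = 3.9 × 46.5 = 181.4 kip
L_e = K·L = 2 × 42.7 = 85.40 in
Required I = P_cr·L_e²/(π²E) = 1.813×10^5 × 85.40² / (π² × 1.60×10^7) = 8.376 in⁴
Solid square: I = a⁴/12  ⇒  a = (12I)^(1/4) = (12×8.376)^(1/4) = 3.17 in

a ≈ 3.17 in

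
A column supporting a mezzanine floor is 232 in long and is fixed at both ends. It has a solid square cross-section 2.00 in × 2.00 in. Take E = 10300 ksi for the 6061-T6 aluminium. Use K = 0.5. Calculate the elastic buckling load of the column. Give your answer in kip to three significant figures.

P_cr ≈ 10.1 kip

I = a⁴/12 = 2.00⁴/12 = 1.333 in⁴
Effective length L_e = K·L = 0.5 × 232 = 116.0 in
P_cr = π²EI / L_e² = π² × 10300×10³ × 1.333 / 116.0² = 1.007×10^4 lb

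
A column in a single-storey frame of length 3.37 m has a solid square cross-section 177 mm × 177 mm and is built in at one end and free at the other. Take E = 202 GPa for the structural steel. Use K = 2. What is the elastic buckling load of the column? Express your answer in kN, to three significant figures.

I = a⁴/12 = 177⁴/12 = 8.179×10^7 mm⁴
I = 8.179×10^7 mm⁴ = 8.179×10^-5 m⁴
Effective length L_e = K·L = 2 × 3.37 = 6.740 m
P_cr = π²EI / L_e² = π² × 202×10⁹ × 8.179×10^-5 / 6.740² = 3.590×10^6 N

P_cr ≈ 3590 kN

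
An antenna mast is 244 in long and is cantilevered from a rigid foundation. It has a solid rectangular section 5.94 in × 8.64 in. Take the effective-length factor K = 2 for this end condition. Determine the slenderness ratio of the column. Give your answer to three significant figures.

For a rectangle r_min = b/√12 = 5.94/√12 = 1.715 in
L_e = K·L = 2 × 244 = 488.0 in
λ = L_e / r_min = 488.00 / 1.715 = 285

λ ≈ 285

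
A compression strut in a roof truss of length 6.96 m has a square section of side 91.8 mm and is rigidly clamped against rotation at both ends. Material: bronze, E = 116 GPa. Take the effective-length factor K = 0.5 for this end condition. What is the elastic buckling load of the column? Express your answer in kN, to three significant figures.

I = a⁴/12 = 91.8⁴/12 = 5.918×10^6 mm⁴
I = 5.918×10^6 mm⁴ = 5.918×10^-6 m⁴
Effective length L_e = K·L = 0.5 × 6.96 = 3.480 m
P_cr = π²EI / L_e² = π² × 116×10⁹ × 5.918×10^-6 / 3.480² = 5.595×10^5 N

P_cr ≈ 559 kN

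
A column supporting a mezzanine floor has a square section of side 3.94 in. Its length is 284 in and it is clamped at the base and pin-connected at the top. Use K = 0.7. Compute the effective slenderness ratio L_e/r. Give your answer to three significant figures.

For a square r = a/√12 = 3.94/√12 = 1.137 in
L_e = K·L = 0.7 × 284 = 198.8 in
λ = L_e / r_min = 198.80 / 1.137 = 175

λ ≈ 175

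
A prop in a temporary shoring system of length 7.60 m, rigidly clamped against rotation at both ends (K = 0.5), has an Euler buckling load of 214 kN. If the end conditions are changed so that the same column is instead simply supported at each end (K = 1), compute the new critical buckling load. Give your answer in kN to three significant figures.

P_cr ∝ 1/K², so P_cr,new = P_cr,old × (K_old/K_new)² = 214 × (0.5/1)²
= 214 × 0.2500 = 53.5 kN

P_cr ≈ 53.5 kN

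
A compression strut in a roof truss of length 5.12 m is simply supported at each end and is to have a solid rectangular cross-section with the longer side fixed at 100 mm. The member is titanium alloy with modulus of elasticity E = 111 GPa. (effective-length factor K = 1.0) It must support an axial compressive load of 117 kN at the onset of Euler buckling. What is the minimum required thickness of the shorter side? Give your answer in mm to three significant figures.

b ≈ 69.5 mm

L_e = K·L = 1 × 5.12 = 5.120 m
Required I = P_cr·L_e²/(π²E) = 1.170×10^5 × 5.120² / (π² × 1.11×10^11) = 2.800×10^-6 m⁴
I_req = 2.800×10^6 mm⁴
Rectangle, weak axis: I_min = h·b³/12 with h = 100 mm fixed  ⇒  b = (12I/h)^(1/3) = 69.5 mm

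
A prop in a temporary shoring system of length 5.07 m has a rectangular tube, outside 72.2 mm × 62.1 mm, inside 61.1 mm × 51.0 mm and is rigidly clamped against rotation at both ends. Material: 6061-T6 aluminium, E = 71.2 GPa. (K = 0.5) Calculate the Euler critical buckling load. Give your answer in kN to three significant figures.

Weak-axis I_min = (h_o·b_o³ − h_i·b_i³)/12 with b_o = 62.1, b_i = 51.00 mm (shorter outer/inner sides).
I_min = (72.2×62.1³ − 61.10×51.00³)/12 = 7.655×10^5 mm⁴
I = 7.655×10^5 mm⁴ = 7.655×10^-7 m⁴
Effective length L_e = K·L = 0.5 × 5.07 = 2.535 m
P_cr = π²EI / L_e² = π² × 71.2×10⁹ × 7.655×10^-7 / 2.535² = 8.371×10^4 N

P_cr ≈ 83.7 kN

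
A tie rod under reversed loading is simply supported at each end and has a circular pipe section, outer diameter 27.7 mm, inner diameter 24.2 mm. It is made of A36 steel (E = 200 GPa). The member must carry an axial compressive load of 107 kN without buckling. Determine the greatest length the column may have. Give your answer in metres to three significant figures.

L_max ≈ 0.472 m

d_o = 27.7 mm, d_i = 24.2 mm
I = π(d_o⁴ − d_i⁴)/64 = π(27.7⁴ − 24.20⁴)/64 = 1.206×10^4 mm⁴
I = 1.206×10^-8 m⁴
At the buckling limit P_cr = P = 1.070×10^5 N
From P_cr = π²EI/(K·L)²:  L = (1/K)·√(π²EI/P_cr) = (1/1)·√(π²×2.00×10^11×1.206×10^-8/1.070×10^5)
L = 0.472 m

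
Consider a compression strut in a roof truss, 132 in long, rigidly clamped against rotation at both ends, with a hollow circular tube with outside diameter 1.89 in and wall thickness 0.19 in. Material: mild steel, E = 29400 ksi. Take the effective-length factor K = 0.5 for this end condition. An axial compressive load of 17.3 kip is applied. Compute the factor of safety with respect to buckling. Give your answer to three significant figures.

n ≈ 1.43

Inner diameter d_i = 1.89 − 2×0.19 = 1.510 in
I = π(d_o⁴ − d_i⁴)/64 = π(1.89⁴ − 1.510⁴)/64 = 0.3712 in⁴
Effective length L_e = K·L = 0.5 × 132 = 66.00 in
P_cr = π²EI / L_e² = π² × 29400×10³ × 0.3712 / 66.00² = 2.472×10^4 lb
Factor of safety n = P_cr / P = 24.724 / 17.3 = 1.43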